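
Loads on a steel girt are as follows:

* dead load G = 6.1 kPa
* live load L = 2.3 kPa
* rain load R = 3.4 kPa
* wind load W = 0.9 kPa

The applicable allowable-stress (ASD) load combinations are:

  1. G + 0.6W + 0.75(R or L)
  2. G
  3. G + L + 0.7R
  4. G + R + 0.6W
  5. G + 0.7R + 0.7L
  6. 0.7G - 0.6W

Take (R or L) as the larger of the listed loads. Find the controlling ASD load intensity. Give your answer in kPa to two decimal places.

10.78 kPa

(R or L) → R = 3.4 kPa.
1. 1.0(6.1) + 0.6(0.9) + 0.75(3.4) = 6.10 + 0.54 + 2.55 = 9.19
2. 1.0(6.1) = 6.10
3. 1.0(6.1) + 1.0(2.3) + 0.7(3.4) = 6.10 + 2.30 + 2.38 = 10.78
4. 1.0(6.1) + 1.0(3.4) + 0.6(0.9) = 6.10 + 3.40 + 0.54 = 10.04
5. 1.0(6.1) + 0.7(3.4) + 0.7(2.3) = 6.10 + 2.38 + 1.61 = 10.09
6. 0.7(6.1) - 0.6(0.9) = 4.27 - 0.54 = 3.73
Maximum is from combination 3.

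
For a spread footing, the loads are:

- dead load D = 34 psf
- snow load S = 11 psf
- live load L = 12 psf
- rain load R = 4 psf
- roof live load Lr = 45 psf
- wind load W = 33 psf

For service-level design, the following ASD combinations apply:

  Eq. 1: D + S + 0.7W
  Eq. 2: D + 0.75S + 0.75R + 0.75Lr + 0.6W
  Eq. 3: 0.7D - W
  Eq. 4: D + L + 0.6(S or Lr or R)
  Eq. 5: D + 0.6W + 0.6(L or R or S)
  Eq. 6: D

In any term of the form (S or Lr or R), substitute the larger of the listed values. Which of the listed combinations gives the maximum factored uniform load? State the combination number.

Combination 2

(S or Lr or R) → Lr = 45 psf; (L or R or S) → L = 12 psf.
Eq. 1: 1.0(34) + 1.0(11) + 0.7(33) = 34.00 + 11.00 + 23.10 = 68.10
Eq. 2: 1.0(34) + 0.75(11) + 0.75(4) + 0.75(45) + 0.6(33) = 34.00 + 8.25 + 3.00 + 33.75 + 19.80 = 98.80
Eq. 3: 0.7(34) - 1.0(33) = 23.80 - 33.00 = -9.20
Eq. 4: 1.0(34) + 1.0(12) + 0.6(45) = 34.00 + 12.00 + 27.00 = 73.00
Eq. 5: 1.0(34) + 0.6(33) + 0.6(12) = 34.00 + 19.80 + 7.20 = 61.00
Eq. 6: 1.0(34) = 34.00
The largest value is 98.80 psf from combination 2.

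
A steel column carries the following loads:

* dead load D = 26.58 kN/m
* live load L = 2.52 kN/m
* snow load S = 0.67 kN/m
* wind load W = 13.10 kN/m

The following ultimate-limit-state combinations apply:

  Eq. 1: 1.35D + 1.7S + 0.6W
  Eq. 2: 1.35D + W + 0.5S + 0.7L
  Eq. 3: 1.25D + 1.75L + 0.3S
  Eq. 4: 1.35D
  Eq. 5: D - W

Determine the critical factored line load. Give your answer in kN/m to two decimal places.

Eq. 1: 1.35(26.58) + 1.7(0.67) + 0.6(13.10) = 35.88 + 1.14 + 7.86 = 44.88
Eq. 2: 1.35(26.58) + 1.0(13.10) + 0.5(0.67) + 0.7(2.52) = 35.88 + 13.10 + 0.34 + 1.76 = 51.08
Eq. 3: 1.25(26.58) + 1.75(2.52) + 0.3(0.67) = 33.23 + 4.41 + 0.20 = 37.84
Eq. 4: 1.35(26.58) = 35.88
Eq. 5: 1.0(26.58) - 1.0(13.10) = 26.58 - 13.10 = 13.48
The controlling combination is 2, giving 51.08 kN/m.

51.08 kN/m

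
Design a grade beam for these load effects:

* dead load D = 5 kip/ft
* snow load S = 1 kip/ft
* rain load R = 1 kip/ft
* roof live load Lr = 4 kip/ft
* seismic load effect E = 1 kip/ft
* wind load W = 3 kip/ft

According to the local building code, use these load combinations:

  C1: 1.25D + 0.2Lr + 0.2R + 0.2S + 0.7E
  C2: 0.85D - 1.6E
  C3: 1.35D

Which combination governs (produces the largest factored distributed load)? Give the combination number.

Combination 1

C1: 1.25(5) + 0.2(4) + 0.2(1) + 0.2(1) + 0.7(1) = 6.25 + 0.80 + 0.20 + 0.20 + 0.70 = 8.15
C2: 0.85(5) - 1.6(1) = 4.25 - 1.60 = 2.65
C3: 1.35(5) = 6.75
The largest value is 8.15 kip/ft from combination 1.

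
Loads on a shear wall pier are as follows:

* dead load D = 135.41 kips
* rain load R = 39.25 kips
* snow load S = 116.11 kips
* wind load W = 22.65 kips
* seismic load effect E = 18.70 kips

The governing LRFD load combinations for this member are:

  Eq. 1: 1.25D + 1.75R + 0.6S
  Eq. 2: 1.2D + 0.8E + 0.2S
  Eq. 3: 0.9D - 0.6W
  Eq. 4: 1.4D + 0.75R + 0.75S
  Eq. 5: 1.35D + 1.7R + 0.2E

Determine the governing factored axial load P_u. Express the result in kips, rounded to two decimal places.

307.62 kips

Eq. 1: 1.25(135.41) + 1.75(39.25) + 0.6(116.11) = 169.26 + 68.69 + 69.67 = 307.62
Eq. 2: 1.2(135.41) + 0.8(18.70) + 0.2(116.11) = 162.49 + 14.96 + 23.22 = 200.67
Eq. 3: 0.9(135.41) - 0.6(22.65) = 121.87 - 13.59 = 108.28
Eq. 4: 1.4(135.41) + 0.75(39.25) + 0.75(116.11) = 189.57 + 29.44 + 87.08 = 306.09
Eq. 5: 1.35(135.41) + 1.7(39.25) + 0.2(18.70) = 182.80 + 66.73 + 3.74 = 253.27
Maximum is from combination 1.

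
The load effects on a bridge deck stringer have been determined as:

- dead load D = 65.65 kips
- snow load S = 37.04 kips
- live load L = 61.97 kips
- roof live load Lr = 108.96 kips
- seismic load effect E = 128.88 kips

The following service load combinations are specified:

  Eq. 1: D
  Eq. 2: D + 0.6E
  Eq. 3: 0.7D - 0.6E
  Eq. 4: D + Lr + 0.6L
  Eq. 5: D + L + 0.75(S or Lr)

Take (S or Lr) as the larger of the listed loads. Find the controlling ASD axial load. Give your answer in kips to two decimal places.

211.79 kips

(S or Lr) → Lr = 108.96 kips.
Eq. 1: 1.0(65.65) = 65.65
Eq. 2: 1.0(65.65) + 0.6(128.88) = 65.65 + 77.33 = 142.98
Eq. 3: 0.7(65.65) - 0.6(128.88) = 45.96 - 77.33 = -31.37
Eq. 4: 1.0(65.65) + 1.0(108.96) + 0.6(61.97) = 65.65 + 108.96 + 37.18 = 211.79
Eq. 5: 1.0(65.65) + 1.0(61.97) + 0.75(108.96) = 65.65 + 61.97 + 81.72 = 209.34
Combination 4 governs: P = 211.79 kips.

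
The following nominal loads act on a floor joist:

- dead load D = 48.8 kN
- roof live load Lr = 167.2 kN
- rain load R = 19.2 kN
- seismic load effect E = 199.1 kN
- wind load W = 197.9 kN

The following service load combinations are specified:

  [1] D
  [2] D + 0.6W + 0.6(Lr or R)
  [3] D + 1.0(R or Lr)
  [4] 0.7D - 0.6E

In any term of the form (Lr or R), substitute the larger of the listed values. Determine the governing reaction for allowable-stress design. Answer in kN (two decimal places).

(Lr or R) → Lr = 167.2 kN; (R or Lr) → Lr = 167.2 kN.
[1] 1.0(48.8) = 48.80
[2] 1.0(48.8) + 0.6(197.9) + 0.6(167.2) = 48.80 + 118.74 + 100.32 = 267.86
[3] 1.0(48.8) + 1.0(167.2) = 48.80 + 167.20 = 216.00
[4] 0.7(48.8) - 0.6(199.1) = 34.16 - 119.46 = -85.30
Combination 2 governs: V = 267.86 kN.

267.86 kN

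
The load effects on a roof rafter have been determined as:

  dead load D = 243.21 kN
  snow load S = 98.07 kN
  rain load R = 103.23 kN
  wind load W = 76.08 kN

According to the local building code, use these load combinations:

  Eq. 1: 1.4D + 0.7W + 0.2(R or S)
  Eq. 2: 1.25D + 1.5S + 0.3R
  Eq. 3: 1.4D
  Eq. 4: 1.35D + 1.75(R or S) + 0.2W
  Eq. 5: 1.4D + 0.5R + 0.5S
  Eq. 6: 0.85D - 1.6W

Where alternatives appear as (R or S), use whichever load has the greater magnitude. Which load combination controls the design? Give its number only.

(R or S) → R = 103.23 kN.
Eq. 1: 1.4(243.21) + 0.7(76.08) + 0.2(103.23) = 340.49 + 53.26 + 20.65 = 414.40
Eq. 2: 1.25(243.21) + 1.5(98.07) + 0.3(103.23) = 304.01 + 147.11 + 30.97 = 482.09
Eq. 3: 1.4(243.21) = 340.49
Eq. 4: 1.35(243.21) + 1.75(103.23) + 0.2(76.08) = 328.33 + 180.65 + 15.22 = 524.20
Eq. 5: 1.4(243.21) + 0.5(103.23) + 0.5(98.07) = 441.14
Eq. 6: 0.85(243.21) - 1.6(76.08) = 206.73 - 121.73 = 85.00
The largest value is 524.20 kN from combination 4.

Combination 4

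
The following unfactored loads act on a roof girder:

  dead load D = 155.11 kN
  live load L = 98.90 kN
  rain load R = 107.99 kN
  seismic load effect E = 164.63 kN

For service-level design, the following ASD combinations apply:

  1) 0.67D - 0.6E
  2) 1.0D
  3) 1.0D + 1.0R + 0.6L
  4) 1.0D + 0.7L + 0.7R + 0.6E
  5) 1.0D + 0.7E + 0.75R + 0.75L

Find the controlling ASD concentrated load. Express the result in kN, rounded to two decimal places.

1) 0.67(155.11) - 0.6(164.63) = 5.15
2) 1.0(155.11) = 155.11
3) 1.0(155.11) + 1.0(107.99) + 0.6(98.90) = 155.11 + 107.99 + 59.34 = 322.44
4) 1.0(155.11) + 0.7(98.90) + 0.7(107.99) + 0.6(164.63) = 155.11 + 69.23 + 75.59 + 98.78 = 398.71
5) 1.0(155.11) + 0.7(164.63) + 0.75(107.99) + 0.75(98.90) = 155.11 + 115.24 + 80.99 + 74.18 = 425.52
Combination 5 governs: P = 425.52 kN.

425.52 kN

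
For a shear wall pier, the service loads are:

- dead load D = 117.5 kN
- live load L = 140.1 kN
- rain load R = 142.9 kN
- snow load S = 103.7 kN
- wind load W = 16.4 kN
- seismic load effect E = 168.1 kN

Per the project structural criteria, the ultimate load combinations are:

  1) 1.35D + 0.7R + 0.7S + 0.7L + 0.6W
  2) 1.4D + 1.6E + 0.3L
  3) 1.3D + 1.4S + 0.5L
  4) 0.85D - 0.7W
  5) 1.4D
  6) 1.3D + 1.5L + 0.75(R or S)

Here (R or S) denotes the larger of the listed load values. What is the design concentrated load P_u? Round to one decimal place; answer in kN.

475.5 kN

(R or S) → R = 142.9 kN.
1) 1.35(117.5) + 0.7(142.9) + 0.7(103.7) + 0.7(140.1) + 0.6(16.4) = 439.2
2) 1.4(117.5) + 1.6(168.1) + 0.3(140.1) = 164.5 + 269.0 + 42.0 = 475.5
3) 1.3(117.5) + 1.4(103.7) + 0.5(140.1) = 368.0
4) 0.85(117.5) - 0.7(16.4) = 99.9 - 11.5 = 88.4
5) 1.4(117.5) = 164.5
6) 1.3(117.5) + 1.5(140.1) + 0.75(142.9) = 470.1
Maximum is from combination 2.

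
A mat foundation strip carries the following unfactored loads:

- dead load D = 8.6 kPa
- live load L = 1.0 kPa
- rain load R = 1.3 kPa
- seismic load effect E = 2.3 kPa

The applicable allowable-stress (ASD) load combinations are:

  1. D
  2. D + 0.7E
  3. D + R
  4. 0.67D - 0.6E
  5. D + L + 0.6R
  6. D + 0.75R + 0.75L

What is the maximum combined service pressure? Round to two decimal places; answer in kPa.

1. 1.0(8.6) = 8.60
2. 1.0(8.6) + 0.7(2.3) = 8.60 + 1.61 = 10.21
3. 1.0(8.6) + 1.0(1.3) = 8.60 + 1.30 = 9.90
4. 0.67(8.6) - 0.6(2.3) = 5.76 - 1.38 = 4.38
5. 1.0(8.6) + 1.0(1.0) + 0.6(1.3) = 8.60 + 1.00 + 0.78 = 10.38
6. 1.0(8.6) + 0.75(1.3) + 0.75(1.0) = 8.60 + 0.98 + 0.75 = 10.33
Combination 5 governs: p = 10.38 kPa.

10.38 kPa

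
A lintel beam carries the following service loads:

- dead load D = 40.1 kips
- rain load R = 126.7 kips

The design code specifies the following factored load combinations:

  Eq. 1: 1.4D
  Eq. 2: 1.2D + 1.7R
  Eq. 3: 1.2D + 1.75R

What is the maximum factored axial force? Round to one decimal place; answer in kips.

269.8 kips

Eq. 1: 1.4(40.1) = 56.1
Eq. 2: 1.2(40.1) + 1.7(126.7) = 263.5
Eq. 3: 1.2(40.1) + 1.75(126.7) = 269.8
The controlling combination is 3, giving 269.8 kips.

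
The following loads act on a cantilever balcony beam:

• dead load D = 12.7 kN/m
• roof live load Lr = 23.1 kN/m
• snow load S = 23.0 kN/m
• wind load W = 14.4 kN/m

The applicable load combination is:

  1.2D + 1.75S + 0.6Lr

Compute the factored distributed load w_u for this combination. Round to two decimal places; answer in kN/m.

1.2(12.7) + 1.75(23.0) + 0.6(23.1) = 69.35
w_u = 69.35 kN/m.

69.35 kN/m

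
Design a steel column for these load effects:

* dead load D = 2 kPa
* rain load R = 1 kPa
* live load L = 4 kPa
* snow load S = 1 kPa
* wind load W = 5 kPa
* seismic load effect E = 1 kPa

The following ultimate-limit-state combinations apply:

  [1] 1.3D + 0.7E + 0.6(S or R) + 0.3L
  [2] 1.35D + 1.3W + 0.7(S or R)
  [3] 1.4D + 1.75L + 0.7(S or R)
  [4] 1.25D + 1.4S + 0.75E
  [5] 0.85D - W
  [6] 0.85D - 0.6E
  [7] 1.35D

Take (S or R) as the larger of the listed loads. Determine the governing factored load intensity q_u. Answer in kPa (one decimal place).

10.5 kPa

(S or R) → S = 1 kPa.
[1] 1.3(2) + 0.7(1) + 0.6(1) + 0.3(4) = 5.1
[2] 1.35(2) + 1.3(5) + 0.7(1) = 9.9
[3] 1.4(2) + 1.75(4) + 0.7(1) = 10.5
[4] 1.25(2) + 1.4(1) + 0.75(1) = 4.7
[5] 0.85(2) - 1.0(5) = -3.3
[6] 0.85(2) - 0.6(1) = 1.1
[7] 1.35(2) = 2.7
Combination 3 governs: q_u = 10.5 kPa.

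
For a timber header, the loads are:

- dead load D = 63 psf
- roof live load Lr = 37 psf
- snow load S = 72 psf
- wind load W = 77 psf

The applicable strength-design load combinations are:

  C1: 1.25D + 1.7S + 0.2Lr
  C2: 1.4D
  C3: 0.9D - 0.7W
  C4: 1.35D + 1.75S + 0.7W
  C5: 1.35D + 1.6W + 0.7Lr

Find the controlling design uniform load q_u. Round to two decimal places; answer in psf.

C1: 1.25(63) + 1.7(72) + 0.2(37) = 78.75 + 122.40 + 7.40 = 208.55
C2: 1.4(63) = 88.20
C3: 0.9(63) - 0.7(77) = 56.70 - 53.90 = 2.80
C4: 1.35(63) + 1.75(72) + 0.7(77) = 85.05 + 126.00 + 53.90 = 264.95
C5: 1.35(63) + 1.6(77) + 0.7(37) = 85.05 + 123.20 + 25.90 = 234.15
Combination 4 governs: q_u = 264.95 psf.

264.95 psf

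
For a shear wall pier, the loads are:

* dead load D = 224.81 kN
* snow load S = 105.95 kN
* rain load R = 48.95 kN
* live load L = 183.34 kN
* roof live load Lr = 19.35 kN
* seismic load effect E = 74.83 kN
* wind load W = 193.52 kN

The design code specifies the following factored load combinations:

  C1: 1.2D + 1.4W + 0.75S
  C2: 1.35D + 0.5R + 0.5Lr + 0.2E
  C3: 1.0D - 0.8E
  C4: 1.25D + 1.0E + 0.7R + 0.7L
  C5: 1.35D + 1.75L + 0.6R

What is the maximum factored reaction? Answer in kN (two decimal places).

653.71 kN

C1: 1.2(224.81) + 1.4(193.52) + 0.75(105.95) = 620.16
C2: 1.35(224.81) + 0.5(48.95) + 0.5(19.35) + 0.2(74.83) = 352.61
C3: 1.0(224.81) - 0.8(74.83) = 164.95
C4: 1.25(224.81) + 1.0(74.83) + 0.7(48.95) + 0.7(183.34) = 518.45
C5: 1.35(224.81) + 1.75(183.34) + 0.6(48.95) = 653.71
Maximum is from combination 5.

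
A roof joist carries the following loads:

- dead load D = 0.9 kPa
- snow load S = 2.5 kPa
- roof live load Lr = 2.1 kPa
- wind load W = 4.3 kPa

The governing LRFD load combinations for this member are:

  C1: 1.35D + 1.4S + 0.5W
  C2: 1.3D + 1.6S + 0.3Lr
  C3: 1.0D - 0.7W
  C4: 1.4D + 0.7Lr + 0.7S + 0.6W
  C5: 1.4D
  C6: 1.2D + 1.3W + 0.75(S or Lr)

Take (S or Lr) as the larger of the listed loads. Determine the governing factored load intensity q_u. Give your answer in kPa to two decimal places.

8.55 kPa

(S or Lr) → S = 2.5 kPa.
C1: 1.35(0.9) + 1.4(2.5) + 0.5(4.3) = 1.22 + 3.50 + 2.15 = 6.87
C2: 1.3(0.9) + 1.6(2.5) + 0.3(2.1) = 1.17 + 4.00 + 0.63 = 5.80
C3: 1.0(0.9) - 0.7(4.3) = 0.90 - 3.01 = -2.11
C4: 1.4(0.9) + 0.7(2.1) + 0.7(2.5) + 0.6(4.3) = 1.26 + 1.47 + 1.75 + 2.58 = 7.06
C5: 1.4(0.9) = 1.26
C6: 1.2(0.9) + 1.3(4.3) + 0.75(2.5) = 1.08 + 5.59 + 1.88 = 8.55
The controlling combination is 6, giving 8.55 kPa.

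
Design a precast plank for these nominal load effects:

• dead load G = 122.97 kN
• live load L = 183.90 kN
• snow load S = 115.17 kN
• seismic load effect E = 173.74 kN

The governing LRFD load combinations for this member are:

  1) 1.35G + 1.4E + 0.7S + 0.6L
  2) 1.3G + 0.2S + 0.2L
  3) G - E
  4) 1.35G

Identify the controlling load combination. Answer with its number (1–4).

1) 1.35(122.97) + 1.4(173.74) + 0.7(115.17) + 0.6(183.90) = 600.20
2) 1.3(122.97) + 0.2(115.17) + 0.2(183.90) = 219.68
3) 1.0(122.97) - 1.0(173.74) = 122.97 - 173.74 = -50.77
4) 1.35(122.97) = 166.01
The largest value is 600.20 kN from combination 1.

Combination 1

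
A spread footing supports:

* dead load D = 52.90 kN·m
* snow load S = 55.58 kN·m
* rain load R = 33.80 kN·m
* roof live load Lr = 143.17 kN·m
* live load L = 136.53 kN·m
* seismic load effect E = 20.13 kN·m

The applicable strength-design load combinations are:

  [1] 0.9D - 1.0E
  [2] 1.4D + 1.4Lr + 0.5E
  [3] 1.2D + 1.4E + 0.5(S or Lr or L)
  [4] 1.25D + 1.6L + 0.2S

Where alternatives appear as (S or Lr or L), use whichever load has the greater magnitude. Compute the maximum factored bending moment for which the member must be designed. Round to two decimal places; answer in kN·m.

(S or Lr or L) → Lr = 143.17 kN·m.
[1] 0.9(52.90) - 1.0(20.13) = 27.48
[2] 1.4(52.90) + 1.4(143.17) + 0.5(20.13) = 284.56
[3] 1.2(52.90) + 1.4(20.13) + 0.5(143.17) = 163.25
[4] 1.25(52.90) + 1.6(136.53) + 0.2(55.58) = 295.69
The controlling combination is 4, giving 295.69 kN·m.

295.69 kN·m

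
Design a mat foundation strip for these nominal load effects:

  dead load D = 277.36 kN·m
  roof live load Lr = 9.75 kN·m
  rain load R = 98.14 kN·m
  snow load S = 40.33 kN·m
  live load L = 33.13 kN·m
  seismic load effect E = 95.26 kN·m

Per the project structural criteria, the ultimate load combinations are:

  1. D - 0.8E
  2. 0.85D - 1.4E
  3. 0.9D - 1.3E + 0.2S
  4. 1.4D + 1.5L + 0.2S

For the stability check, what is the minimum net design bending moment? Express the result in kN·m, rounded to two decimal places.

102.39 kN·m

1. 1.0(277.36) - 0.8(95.26) = 277.36 - 76.21 = 201.15
2. 0.85(277.36) - 1.4(95.26) = 102.39
3. 0.9(277.36) - 1.3(95.26) + 0.2(40.33) = 249.62 - 123.84 + 8.07 = 133.85
4. 1.4(277.36) + 1.5(33.13) + 0.2(40.33) = 388.30 + 49.70 + 8.07 = 446.07
Combination 2 gives the minimum: 102.39 kN·m.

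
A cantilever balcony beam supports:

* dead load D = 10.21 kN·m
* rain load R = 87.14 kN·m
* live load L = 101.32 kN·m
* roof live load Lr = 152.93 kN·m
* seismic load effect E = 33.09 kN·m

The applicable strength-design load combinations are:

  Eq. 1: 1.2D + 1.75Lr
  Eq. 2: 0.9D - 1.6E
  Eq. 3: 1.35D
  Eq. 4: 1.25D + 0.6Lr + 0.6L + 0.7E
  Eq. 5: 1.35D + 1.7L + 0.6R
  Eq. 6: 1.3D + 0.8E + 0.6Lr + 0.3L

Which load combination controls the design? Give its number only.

Combination 1

Eq. 1: 1.2(10.21) + 1.75(152.93) = 279.88
Eq. 2: 0.9(10.21) - 1.6(33.09) = -43.76
Eq. 3: 1.35(10.21) = 13.78
Eq. 4: 1.25(10.21) + 0.6(152.93) + 0.6(101.32) + 0.7(33.09) = 188.48
Eq. 5: 1.35(10.21) + 1.7(101.32) + 0.6(87.14) = 238.31
Eq. 6: 1.3(10.21) + 0.8(33.09) + 0.6(152.93) + 0.3(101.32) = 161.90
The largest value is 279.88 kN·m from combination 1.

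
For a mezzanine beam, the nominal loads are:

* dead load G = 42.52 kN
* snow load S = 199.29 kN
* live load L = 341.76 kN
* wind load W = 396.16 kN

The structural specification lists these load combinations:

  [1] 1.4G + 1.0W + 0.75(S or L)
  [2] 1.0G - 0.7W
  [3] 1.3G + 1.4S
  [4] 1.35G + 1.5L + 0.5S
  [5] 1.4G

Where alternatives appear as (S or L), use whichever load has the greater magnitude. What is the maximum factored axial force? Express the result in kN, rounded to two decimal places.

(S or L) → L = 341.76 kN.
[1] 1.4(42.52) + 1.0(396.16) + 0.75(341.76) = 59.53 + 396.16 + 256.32 = 712.01
[2] 1.0(42.52) - 0.7(396.16) = 42.52 - 277.31 = -234.79
[3] 1.3(42.52) + 1.4(199.29) = 334.28
[4] 1.35(42.52) + 1.5(341.76) + 0.5(199.29) = 57.40 + 512.64 + 99.65 = 669.69
[5] 1.4(42.52) = 59.53
The controlling combination is 1, giving 712.01 kN.

712.01 kN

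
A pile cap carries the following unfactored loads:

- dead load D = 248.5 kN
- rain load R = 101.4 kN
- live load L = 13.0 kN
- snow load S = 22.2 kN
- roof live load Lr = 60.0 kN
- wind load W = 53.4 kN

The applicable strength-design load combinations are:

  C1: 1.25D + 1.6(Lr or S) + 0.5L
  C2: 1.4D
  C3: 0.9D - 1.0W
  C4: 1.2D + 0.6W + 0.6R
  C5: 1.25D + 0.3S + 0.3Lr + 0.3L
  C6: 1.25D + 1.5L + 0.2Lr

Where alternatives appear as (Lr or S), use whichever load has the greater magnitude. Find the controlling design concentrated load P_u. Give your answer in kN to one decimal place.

413.1 kN

(Lr or S) → Lr = 60.0 kN.
C1: 1.25(248.5) + 1.6(60.0) + 0.5(13.0) = 310.6 + 96.0 + 6.5 = 413.1
C2: 1.4(248.5) = 347.9
C3: 0.9(248.5) - 1.0(53.4) = 223.7 - 53.4 = 170.3
C4: 1.2(248.5) + 0.6(53.4) + 0.6(101.4) = 391.1
C5: 1.25(248.5) + 0.3(22.2) + 0.3(60.0) + 0.3(13.0) = 310.6 + 6.7 + 18.0 + 3.9 = 339.2
C6: 1.25(248.5) + 1.5(13.0) + 0.2(60.0) = 310.6 + 19.5 + 12.0 = 342.1
Maximum is from combination 1.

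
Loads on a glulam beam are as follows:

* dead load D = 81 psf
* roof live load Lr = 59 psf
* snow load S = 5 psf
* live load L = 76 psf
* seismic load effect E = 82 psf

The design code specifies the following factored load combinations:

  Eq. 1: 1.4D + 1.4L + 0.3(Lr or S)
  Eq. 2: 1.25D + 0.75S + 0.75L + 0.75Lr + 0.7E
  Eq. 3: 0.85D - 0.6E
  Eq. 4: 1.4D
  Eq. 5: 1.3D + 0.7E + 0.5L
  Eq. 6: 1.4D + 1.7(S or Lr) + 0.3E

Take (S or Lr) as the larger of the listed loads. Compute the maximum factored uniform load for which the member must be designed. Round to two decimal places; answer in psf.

263.65 psf

(Lr or S) → Lr = 59 psf; (S or Lr) → Lr = 59 psf.
Eq. 1: 1.4(81) + 1.4(76) + 0.3(59) = 113.40 + 106.40 + 17.70 = 237.50
Eq. 2: 1.25(81) + 0.75(5) + 0.75(76) + 0.75(59) + 0.7(82) = 101.25 + 3.75 + 57.00 + 44.25 + 57.40 = 263.65
Eq. 3: 0.85(81) - 0.6(82) = 68.85 - 49.20 = 19.65
Eq. 4: 1.4(81) = 113.40
Eq. 5: 1.3(81) + 0.7(82) + 0.5(76) = 105.30 + 57.40 + 38.00 = 200.70
Eq. 6: 1.4(81) + 1.7(59) + 0.3(82) = 113.40 + 100.30 + 24.60 = 238.30
Maximum is from combination 2.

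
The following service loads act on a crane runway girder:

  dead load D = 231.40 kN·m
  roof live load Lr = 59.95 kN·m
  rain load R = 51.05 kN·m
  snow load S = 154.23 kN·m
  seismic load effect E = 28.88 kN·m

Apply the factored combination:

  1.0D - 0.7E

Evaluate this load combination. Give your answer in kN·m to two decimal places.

1.0(231.40) - 0.7(28.88) = 211.18
M_u = 211.18 kN·m.

211.18 kN·m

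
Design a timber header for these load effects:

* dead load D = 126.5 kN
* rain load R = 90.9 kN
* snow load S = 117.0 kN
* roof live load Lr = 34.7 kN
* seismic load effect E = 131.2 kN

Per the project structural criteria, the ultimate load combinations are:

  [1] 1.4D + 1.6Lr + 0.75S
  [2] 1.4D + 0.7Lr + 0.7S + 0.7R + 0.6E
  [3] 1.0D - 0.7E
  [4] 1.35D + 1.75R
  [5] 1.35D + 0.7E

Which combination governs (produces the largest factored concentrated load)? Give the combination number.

Combination 2

[1] 1.4(126.5) + 1.6(34.7) + 0.75(117.0) = 177.10 + 55.52 + 87.75 = 320.37
[2] 1.4(126.5) + 0.7(34.7) + 0.7(117.0) + 0.7(90.9) + 0.6(131.2) = 177.10 + 24.29 + 81.90 + 63.63 + 78.72 = 425.64
[3] 1.0(126.5) - 0.7(131.2) = 126.50 - 91.84 = 34.66
[4] 1.35(126.5) + 1.75(90.9) = 329.85
[5] 1.35(126.5) + 0.7(131.2) = 170.78 + 91.84 = 262.62
The largest value is 425.64 kN from combination 2.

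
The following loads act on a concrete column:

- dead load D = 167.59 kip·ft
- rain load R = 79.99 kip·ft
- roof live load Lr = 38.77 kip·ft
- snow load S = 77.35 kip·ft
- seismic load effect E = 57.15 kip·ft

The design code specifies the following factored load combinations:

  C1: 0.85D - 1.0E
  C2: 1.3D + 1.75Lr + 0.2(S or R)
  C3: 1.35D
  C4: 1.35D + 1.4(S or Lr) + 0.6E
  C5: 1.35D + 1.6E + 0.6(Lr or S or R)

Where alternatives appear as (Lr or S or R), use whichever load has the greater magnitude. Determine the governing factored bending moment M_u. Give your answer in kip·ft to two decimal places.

(S or R) → R = 79.99 kip·ft; (S or Lr) → S = 77.35 kip·ft; (Lr or S or R) → R = 79.99 kip·ft.
C1: 0.85(167.59) - 1.0(57.15) = 142.45 - 57.15 = 85.30
C2: 1.3(167.59) + 1.75(38.77) + 0.2(79.99) = 301.71
C3: 1.35(167.59) = 226.25
C4: 1.35(167.59) + 1.4(77.35) + 0.6(57.15) = 226.25 + 108.29 + 34.29 = 368.83
C5: 1.35(167.59) + 1.6(57.15) + 0.6(79.99) = 226.25 + 91.44 + 47.99 = 365.68
Combination 4 governs: M_u = 368.83 kip·ft.

368.83 kip·ft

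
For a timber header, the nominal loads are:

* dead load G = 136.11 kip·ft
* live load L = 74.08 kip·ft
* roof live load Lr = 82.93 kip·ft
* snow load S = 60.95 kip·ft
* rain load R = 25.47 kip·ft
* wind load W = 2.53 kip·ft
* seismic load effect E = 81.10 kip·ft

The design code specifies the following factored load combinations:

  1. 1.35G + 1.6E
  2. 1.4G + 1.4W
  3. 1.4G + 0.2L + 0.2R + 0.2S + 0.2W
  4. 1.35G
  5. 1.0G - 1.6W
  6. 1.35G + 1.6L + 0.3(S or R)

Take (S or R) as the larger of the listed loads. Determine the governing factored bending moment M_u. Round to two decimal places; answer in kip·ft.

(S or R) → S = 60.95 kip·ft.
1. 1.35(136.11) + 1.6(81.10) = 313.51
2. 1.4(136.11) + 1.4(2.53) = 194.10
3. 1.4(136.11) + 0.2(74.08) + 0.2(25.47) + 0.2(60.95) + 0.2(2.53) = 223.16
4. 1.35(136.11) = 183.75
5. 1.0(136.11) - 1.6(2.53) = 132.06
6. 1.35(136.11) + 1.6(74.08) + 0.3(60.95) = 320.56
The controlling combination is 6, giving 320.56 kip·ft.

320.56 kip·ft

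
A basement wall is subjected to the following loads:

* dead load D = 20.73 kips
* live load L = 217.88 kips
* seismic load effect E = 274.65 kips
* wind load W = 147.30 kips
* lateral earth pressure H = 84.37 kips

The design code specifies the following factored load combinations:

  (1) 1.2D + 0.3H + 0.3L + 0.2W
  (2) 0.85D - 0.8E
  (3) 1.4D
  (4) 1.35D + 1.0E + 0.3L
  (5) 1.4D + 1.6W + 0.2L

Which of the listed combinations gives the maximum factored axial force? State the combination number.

(1) 1.2(20.73) + 0.3(84.37) + 0.3(217.88) + 0.2(147.30) = 24.88 + 25.31 + 65.36 + 29.46 = 145.01
(2) 0.85(20.73) - 0.8(274.65) = 17.62 - 219.72 = -202.10
(3) 1.4(20.73) = 29.02
(4) 1.35(20.73) + 1.0(274.65) + 0.3(217.88) = 27.99 + 274.65 + 65.36 = 368.00
(5) 1.4(20.73) + 1.6(147.30) + 0.2(217.88) = 29.02 + 235.68 + 43.58 = 308.28
The largest value is 368.00 kips from combination 4.

Combination 4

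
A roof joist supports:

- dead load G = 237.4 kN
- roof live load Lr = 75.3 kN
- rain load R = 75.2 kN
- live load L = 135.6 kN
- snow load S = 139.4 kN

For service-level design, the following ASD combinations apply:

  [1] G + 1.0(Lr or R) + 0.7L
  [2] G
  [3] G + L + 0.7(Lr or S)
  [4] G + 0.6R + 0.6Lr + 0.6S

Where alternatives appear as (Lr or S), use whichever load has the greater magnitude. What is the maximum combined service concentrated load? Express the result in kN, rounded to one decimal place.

470.6 kN

(Lr or R) → Lr = 75.3 kN; (Lr or S) → S = 139.4 kN.
[1] 1.0(237.4) + 1.0(75.3) + 0.7(135.6) = 237.4 + 75.3 + 94.9 = 407.6
[2] 1.0(237.4) = 237.4
[3] 1.0(237.4) + 1.0(135.6) + 0.7(139.4) = 237.4 + 135.6 + 97.6 = 470.6
[4] 1.0(237.4) + 0.6(75.2) + 0.6(75.3) + 0.6(139.4) = 237.4 + 45.1 + 45.2 + 83.6 = 411.3
Combination 3 governs: P = 470.6 kN.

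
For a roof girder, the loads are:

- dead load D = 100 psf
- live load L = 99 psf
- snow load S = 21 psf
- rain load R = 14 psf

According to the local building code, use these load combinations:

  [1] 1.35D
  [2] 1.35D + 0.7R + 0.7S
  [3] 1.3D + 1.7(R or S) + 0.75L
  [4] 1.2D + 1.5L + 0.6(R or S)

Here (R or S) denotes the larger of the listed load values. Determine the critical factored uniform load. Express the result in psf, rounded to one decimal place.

(R or S) → S = 21 psf.
[1] 1.35(100) = 135.0
[2] 1.35(100) + 0.7(14) + 0.7(21) = 135.0 + 9.8 + 14.7 = 159.5
[3] 1.3(100) + 1.7(21) + 0.75(99) = 130.0 + 35.7 + 74.3 = 240.0
[4] 1.2(100) + 1.5(99) + 0.6(21) = 120.0 + 148.5 + 12.6 = 281.1
Maximum is from combination 4.

281.1 psf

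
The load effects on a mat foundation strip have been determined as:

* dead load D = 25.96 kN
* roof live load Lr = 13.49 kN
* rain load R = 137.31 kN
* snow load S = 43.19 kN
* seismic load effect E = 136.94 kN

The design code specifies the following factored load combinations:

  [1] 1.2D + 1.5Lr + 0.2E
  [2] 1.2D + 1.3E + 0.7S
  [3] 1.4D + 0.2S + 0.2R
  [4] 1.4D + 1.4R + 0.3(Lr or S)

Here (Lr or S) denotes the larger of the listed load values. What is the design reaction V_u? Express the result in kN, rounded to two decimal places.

(Lr or S) → S = 43.19 kN.
[1] 1.2(25.96) + 1.5(13.49) + 0.2(136.94) = 31.15 + 20.24 + 27.39 = 78.78
[2] 1.2(25.96) + 1.3(136.94) + 0.7(43.19) = 239.41
[3] 1.4(25.96) + 0.2(43.19) + 0.2(137.31) = 36.34 + 8.64 + 27.46 = 72.44
[4] 1.4(25.96) + 1.4(137.31) + 0.3(43.19) = 241.54
Combination 4 governs: V_u = 241.54 kN.

241.54 kN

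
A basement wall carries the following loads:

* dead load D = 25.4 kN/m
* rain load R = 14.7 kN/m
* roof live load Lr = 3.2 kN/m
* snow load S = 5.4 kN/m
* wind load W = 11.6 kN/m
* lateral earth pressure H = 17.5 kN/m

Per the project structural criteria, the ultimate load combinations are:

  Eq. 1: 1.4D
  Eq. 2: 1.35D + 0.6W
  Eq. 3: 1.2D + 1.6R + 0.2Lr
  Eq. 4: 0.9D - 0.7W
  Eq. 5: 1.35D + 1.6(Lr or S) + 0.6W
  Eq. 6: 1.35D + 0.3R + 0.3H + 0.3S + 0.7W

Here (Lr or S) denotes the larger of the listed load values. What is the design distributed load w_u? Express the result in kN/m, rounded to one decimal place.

(Lr or S) → S = 5.4 kN/m.
Eq. 1: 1.4(25.4) = 35.6
Eq. 2: 1.35(25.4) + 0.6(11.6) = 41.3
Eq. 3: 1.2(25.4) + 1.6(14.7) + 0.2(3.2) = 54.6
Eq. 4: 0.9(25.4) - 0.7(11.6) = 14.7
Eq. 5: 1.35(25.4) + 1.6(5.4) + 0.6(11.6) = 49.9
Eq. 6: 1.35(25.4) + 0.3(14.7) + 0.3(17.5) + 0.3(5.4) + 0.7(11.6) = 53.7
The controlling combination is 3, giving 54.6 kN/m.

54.6 kN/m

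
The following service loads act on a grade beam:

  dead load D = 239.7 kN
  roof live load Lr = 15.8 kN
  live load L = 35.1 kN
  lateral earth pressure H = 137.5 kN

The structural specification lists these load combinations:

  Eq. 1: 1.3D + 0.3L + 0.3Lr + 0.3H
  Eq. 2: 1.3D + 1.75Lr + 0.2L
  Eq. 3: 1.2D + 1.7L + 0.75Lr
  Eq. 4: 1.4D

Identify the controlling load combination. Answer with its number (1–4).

Combination 1

Eq. 1: 1.3(239.7) + 0.3(35.1) + 0.3(15.8) + 0.3(137.5) = 368.13
Eq. 2: 1.3(239.7) + 1.75(15.8) + 0.2(35.1) = 346.28
Eq. 3: 1.2(239.7) + 1.7(35.1) + 0.75(15.8) = 359.16
Eq. 4: 1.4(239.7) = 335.58
The largest value is 368.13 kN from combination 1.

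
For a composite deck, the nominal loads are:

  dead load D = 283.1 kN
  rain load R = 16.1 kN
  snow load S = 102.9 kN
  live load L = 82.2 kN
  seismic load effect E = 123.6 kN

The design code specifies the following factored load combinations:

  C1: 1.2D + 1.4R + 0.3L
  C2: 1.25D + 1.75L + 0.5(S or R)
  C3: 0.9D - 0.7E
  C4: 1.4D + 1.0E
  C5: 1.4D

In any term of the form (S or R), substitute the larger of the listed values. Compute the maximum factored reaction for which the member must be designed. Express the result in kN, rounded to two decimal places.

(S or R) → S = 102.9 kN.
C1: 1.2(283.1) + 1.4(16.1) + 0.3(82.2) = 386.92
C2: 1.25(283.1) + 1.75(82.2) + 0.5(102.9) = 549.18
C3: 0.9(283.1) - 0.7(123.6) = 168.27
C4: 1.4(283.1) + 1.0(123.6) = 519.94
C5: 1.4(283.1) = 396.34
Maximum is from combination 2.

549.18 kN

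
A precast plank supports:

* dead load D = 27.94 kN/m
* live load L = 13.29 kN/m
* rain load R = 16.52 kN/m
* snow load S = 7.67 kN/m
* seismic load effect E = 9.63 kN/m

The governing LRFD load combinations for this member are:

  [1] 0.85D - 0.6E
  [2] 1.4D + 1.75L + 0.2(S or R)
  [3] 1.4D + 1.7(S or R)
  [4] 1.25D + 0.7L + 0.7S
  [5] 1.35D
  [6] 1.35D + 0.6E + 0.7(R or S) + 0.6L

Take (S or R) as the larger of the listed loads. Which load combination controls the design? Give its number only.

Combination 3

(S or R) → R = 16.52 kN/m; (R or S) → R = 16.52 kN/m.
[1] 0.85(27.94) - 0.6(9.63) = 23.75 - 5.78 = 17.97
[2] 1.4(27.94) + 1.75(13.29) + 0.2(16.52) = 39.12 + 23.26 + 3.30 = 65.68
[3] 1.4(27.94) + 1.7(16.52) = 39.12 + 28.08 = 67.20
[4] 1.25(27.94) + 0.7(13.29) + 0.7(7.67) = 34.93 + 9.30 + 5.37 = 49.60
[5] 1.35(27.94) = 37.72
[6] 1.35(27.94) + 0.6(9.63) + 0.7(16.52) + 0.6(13.29) = 63.04
The largest value is 67.20 kN/m from combination 3.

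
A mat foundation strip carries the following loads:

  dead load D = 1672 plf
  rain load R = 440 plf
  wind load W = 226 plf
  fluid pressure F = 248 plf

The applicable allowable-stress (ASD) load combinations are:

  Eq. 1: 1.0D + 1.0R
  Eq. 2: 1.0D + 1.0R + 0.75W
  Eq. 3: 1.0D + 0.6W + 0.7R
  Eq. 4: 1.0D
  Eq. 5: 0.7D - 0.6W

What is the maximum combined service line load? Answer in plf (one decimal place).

Eq. 1: 1.0(1672) + 1.0(440) = 1672.0 + 440.0 = 2112.0
Eq. 2: 1.0(1672) + 1.0(440) + 0.75(226) = 1672.0 + 440.0 + 169.5 = 2281.5
Eq. 3: 1.0(1672) + 0.6(226) + 0.7(440) = 1672.0 + 135.6 + 308.0 = 2115.6
Eq. 4: 1.0(1672) = 1672.0
Eq. 5: 0.7(1672) - 0.6(226) = 1170.4 - 135.6 = 1034.8
Maximum is from combination 2.

2281.5 plf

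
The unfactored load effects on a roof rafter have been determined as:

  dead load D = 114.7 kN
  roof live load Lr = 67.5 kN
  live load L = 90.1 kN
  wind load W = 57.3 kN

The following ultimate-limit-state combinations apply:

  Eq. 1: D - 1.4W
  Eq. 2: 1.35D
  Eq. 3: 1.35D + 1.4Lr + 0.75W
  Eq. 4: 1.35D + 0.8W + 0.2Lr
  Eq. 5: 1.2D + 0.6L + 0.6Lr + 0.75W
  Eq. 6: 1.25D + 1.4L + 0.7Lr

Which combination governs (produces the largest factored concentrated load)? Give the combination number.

Combination 6

Eq. 1: 1.0(114.7) - 1.4(57.3) = 114.7 - 80.2 = 34.5
Eq. 2: 1.35(114.7) = 154.8
Eq. 3: 1.35(114.7) + 1.4(67.5) + 0.75(57.3) = 154.8 + 94.5 + 43.0 = 292.3
Eq. 4: 1.35(114.7) + 0.8(57.3) + 0.2(67.5) = 214.2
Eq. 5: 1.2(114.7) + 0.6(90.1) + 0.6(67.5) + 0.75(57.3) = 137.6 + 54.1 + 40.5 + 43.0 = 275.2
Eq. 6: 1.25(114.7) + 1.4(90.1) + 0.7(67.5) = 143.4 + 126.1 + 47.3 = 316.8
The largest value is 316.8 kN from combination 6.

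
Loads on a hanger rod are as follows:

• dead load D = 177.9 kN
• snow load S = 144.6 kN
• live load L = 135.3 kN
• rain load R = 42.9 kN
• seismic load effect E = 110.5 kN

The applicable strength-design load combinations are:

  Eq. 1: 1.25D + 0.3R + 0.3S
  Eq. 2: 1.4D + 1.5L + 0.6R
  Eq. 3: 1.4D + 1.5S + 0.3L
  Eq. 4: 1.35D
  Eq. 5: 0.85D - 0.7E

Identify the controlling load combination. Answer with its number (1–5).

Eq. 1: 1.25(177.9) + 0.3(42.9) + 0.3(144.6) = 278.6
Eq. 2: 1.4(177.9) + 1.5(135.3) + 0.6(42.9) = 477.8
Eq. 3: 1.4(177.9) + 1.5(144.6) + 0.3(135.3) = 506.6
Eq. 4: 1.35(177.9) = 240.2
Eq. 5: 0.85(177.9) - 0.7(110.5) = 73.9
The largest value is 506.6 kN from combination 3.

Combination 3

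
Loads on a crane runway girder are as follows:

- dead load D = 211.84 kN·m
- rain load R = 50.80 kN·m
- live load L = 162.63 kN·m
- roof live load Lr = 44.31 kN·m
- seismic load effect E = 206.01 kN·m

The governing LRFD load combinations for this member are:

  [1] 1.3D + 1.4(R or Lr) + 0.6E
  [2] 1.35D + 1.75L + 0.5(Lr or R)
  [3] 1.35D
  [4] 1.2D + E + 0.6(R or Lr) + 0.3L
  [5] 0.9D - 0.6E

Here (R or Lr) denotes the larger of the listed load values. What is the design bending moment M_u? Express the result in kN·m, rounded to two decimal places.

595.99 kN·m

(R or Lr) → R = 50.80 kN·m; (Lr or R) → R = 50.80 kN·m.
[1] 1.3(211.84) + 1.4(50.80) + 0.6(206.01) = 275.39 + 71.12 + 123.61 = 470.12
[2] 1.35(211.84) + 1.75(162.63) + 0.5(50.80) = 595.99
[3] 1.35(211.84) = 285.98
[4] 1.2(211.84) + 1.0(206.01) + 0.6(50.80) + 0.3(162.63) = 254.21 + 206.01 + 30.48 + 48.79 = 539.49
[5] 0.9(211.84) - 0.6(206.01) = 190.66 - 123.61 = 67.05
Maximum is from combination 2.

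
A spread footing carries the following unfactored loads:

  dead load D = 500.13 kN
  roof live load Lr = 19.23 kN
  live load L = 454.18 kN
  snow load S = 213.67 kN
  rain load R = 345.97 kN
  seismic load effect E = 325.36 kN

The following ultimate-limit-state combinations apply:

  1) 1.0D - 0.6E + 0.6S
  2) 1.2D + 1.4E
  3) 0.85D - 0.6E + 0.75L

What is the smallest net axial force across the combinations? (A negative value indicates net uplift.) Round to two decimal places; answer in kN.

433.12 kN

1) 1.0(500.13) - 0.6(325.36) + 0.6(213.67) = 433.12
2) 1.2(500.13) + 1.4(325.36) = 1055.66
3) 0.85(500.13) - 0.6(325.36) + 0.75(454.18) = 570.53
Combination 1 gives the minimum: 433.12 kN.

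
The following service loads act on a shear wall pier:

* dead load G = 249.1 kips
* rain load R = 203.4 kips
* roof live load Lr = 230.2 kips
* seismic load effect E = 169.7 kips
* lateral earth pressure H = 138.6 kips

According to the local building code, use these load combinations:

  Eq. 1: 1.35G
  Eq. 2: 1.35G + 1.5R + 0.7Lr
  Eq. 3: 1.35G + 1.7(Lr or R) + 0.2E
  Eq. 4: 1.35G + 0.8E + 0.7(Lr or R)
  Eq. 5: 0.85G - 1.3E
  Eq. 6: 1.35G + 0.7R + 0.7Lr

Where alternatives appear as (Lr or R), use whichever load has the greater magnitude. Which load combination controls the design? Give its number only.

Combination 2

(Lr or R) → Lr = 230.2 kips.
Eq. 1: 1.35(249.1) = 336.3
Eq. 2: 1.35(249.1) + 1.5(203.4) + 0.7(230.2) = 336.3 + 305.1 + 161.1 = 802.5
Eq. 3: 1.35(249.1) + 1.7(230.2) + 0.2(169.7) = 761.6
Eq. 4: 1.35(249.1) + 0.8(169.7) + 0.7(230.2) = 336.3 + 135.8 + 161.1 = 633.2
Eq. 5: 0.85(249.1) - 1.3(169.7) = 211.7 - 220.6 = -8.9
Eq. 6: 1.35(249.1) + 0.7(203.4) + 0.7(230.2) = 336.3 + 142.4 + 161.1 = 639.8
The largest value is 802.5 kips from combination 2.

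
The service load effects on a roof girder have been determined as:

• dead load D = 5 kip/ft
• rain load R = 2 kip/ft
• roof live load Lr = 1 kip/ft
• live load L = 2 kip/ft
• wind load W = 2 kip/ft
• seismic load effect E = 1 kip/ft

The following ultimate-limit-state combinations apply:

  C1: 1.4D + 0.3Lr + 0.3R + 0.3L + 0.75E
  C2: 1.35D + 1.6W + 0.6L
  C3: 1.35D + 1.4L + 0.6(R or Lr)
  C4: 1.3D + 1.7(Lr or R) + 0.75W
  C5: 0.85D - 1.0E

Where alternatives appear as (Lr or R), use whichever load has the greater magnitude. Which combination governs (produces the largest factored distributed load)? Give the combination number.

(R or Lr) → R = 2 kip/ft; (Lr or R) → R = 2 kip/ft.
C1: 1.4(5) + 0.3(1) + 0.3(2) + 0.3(2) + 0.75(1) = 9.3
C2: 1.35(5) + 1.6(2) + 0.6(2) = 11.2
C3: 1.35(5) + 1.4(2) + 0.6(2) = 10.8
C4: 1.3(5) + 1.7(2) + 0.75(2) = 11.4
C5: 0.85(5) - 1.0(1) = 3.3
The largest value is 11.4 kip/ft from combination 4.

Combination 4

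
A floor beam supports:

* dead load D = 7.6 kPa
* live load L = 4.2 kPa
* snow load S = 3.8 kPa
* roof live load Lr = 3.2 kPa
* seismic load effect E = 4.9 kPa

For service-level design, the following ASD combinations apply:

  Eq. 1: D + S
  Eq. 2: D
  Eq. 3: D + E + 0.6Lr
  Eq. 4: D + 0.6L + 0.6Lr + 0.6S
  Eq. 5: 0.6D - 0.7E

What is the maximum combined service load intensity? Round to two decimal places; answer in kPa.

Eq. 1: 1.0(7.6) + 1.0(3.8) = 11.40
Eq. 2: 1.0(7.6) = 7.60
Eq. 3: 1.0(7.6) + 1.0(4.9) + 0.6(3.2) = 14.42
Eq. 4: 1.0(7.6) + 0.6(4.2) + 0.6(3.2) + 0.6(3.8) = 14.32
Eq. 5: 0.6(7.6) - 0.7(4.9) = 1.13
Maximum is from combination 3.

14.42 kPa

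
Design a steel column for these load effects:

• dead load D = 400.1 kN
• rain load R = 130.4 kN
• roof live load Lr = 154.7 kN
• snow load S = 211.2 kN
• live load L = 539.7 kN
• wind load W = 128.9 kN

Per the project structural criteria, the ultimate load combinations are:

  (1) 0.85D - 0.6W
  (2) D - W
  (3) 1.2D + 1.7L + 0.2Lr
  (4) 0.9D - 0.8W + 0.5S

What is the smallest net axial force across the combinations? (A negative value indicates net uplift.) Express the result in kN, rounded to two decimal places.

262.75 kN

(1) 0.85(400.1) - 0.6(128.9) = 340.09 - 77.34 = 262.75
(2) 1.0(400.1) - 1.0(128.9) = 400.10 - 128.90 = 271.20
(3) 1.2(400.1) + 1.7(539.7) + 0.2(154.7) = 480.12 + 917.49 + 30.94 = 1428.55
(4) 0.9(400.1) - 0.8(128.9) + 0.5(211.2) = 360.09 - 103.12 + 105.60 = 362.57
Combination 1 gives the minimum: 262.75 kN.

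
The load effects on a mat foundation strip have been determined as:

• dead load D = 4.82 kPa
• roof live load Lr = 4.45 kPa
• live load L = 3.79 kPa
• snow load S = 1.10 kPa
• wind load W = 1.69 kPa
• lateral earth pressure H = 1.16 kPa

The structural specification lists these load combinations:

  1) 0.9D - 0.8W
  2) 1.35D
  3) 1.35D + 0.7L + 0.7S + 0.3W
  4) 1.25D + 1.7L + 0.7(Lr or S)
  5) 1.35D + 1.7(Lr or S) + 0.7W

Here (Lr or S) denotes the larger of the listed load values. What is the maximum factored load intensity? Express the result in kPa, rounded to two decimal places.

15.58 kPa

(Lr or S) → Lr = 4.45 kPa.
1) 0.9(4.82) - 0.8(1.69) = 4.34 - 1.35 = 2.99
2) 1.35(4.82) = 6.51
3) 1.35(4.82) + 0.7(3.79) + 0.7(1.10) + 0.3(1.69) = 6.51 + 2.65 + 0.77 + 0.51 = 10.44
4) 1.25(4.82) + 1.7(3.79) + 0.7(4.45) = 15.58
5) 1.35(4.82) + 1.7(4.45) + 0.7(1.69) = 6.51 + 7.57 + 1.18 = 15.26
Combination 4 governs: q_u = 15.58 kPa.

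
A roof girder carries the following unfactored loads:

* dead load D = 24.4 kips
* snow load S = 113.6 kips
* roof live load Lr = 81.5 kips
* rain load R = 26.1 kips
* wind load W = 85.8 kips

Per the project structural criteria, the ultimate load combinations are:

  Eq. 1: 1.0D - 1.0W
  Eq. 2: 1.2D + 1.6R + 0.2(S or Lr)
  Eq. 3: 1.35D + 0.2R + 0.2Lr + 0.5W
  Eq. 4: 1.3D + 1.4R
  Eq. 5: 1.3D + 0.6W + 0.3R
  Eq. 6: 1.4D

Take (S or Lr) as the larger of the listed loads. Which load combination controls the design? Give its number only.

Combination 3

(S or Lr) → S = 113.6 kips.
Eq. 1: 1.0(24.4) - 1.0(85.8) = 24.40 - 85.80 = -61.40
Eq. 2: 1.2(24.4) + 1.6(26.1) + 0.2(113.6) = 29.28 + 41.76 + 22.72 = 93.76
Eq. 3: 1.35(24.4) + 0.2(26.1) + 0.2(81.5) + 0.5(85.8) = 32.94 + 5.22 + 16.30 + 42.90 = 97.36
Eq. 4: 1.3(24.4) + 1.4(26.1) = 31.72 + 36.54 = 68.26
Eq. 5: 1.3(24.4) + 0.6(85.8) + 0.3(26.1) = 31.72 + 51.48 + 7.83 = 91.03
Eq. 6: 1.4(24.4) = 34.16
The largest value is 97.36 kips from combination 3.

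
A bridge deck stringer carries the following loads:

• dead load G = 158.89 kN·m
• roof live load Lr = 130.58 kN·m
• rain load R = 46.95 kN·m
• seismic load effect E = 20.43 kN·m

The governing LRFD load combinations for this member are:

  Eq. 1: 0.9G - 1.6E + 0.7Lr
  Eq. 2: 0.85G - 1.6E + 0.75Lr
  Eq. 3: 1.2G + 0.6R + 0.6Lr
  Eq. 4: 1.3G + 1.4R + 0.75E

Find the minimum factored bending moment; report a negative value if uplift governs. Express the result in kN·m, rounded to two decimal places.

200.30 kN·m

Eq. 1: 0.9(158.89) - 1.6(20.43) + 0.7(130.58) = 143.00 - 32.69 + 91.41 = 201.72
Eq. 2: 0.85(158.89) - 1.6(20.43) + 0.75(130.58) = 200.30
Eq. 3: 1.2(158.89) + 0.6(46.95) + 0.6(130.58) = 190.67 + 28.17 + 78.35 = 297.19
Eq. 4: 1.3(158.89) + 1.4(46.95) + 0.75(20.43) = 206.56 + 65.73 + 15.32 = 287.61
Combination 2 gives the minimum: 200.30 kN·m.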